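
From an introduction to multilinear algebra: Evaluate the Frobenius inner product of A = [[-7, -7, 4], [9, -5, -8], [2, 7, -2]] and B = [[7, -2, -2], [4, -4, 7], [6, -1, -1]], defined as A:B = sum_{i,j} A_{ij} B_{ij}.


A:B = sum over all i,j of A_{ij} * B_{ij}.
Row 1: -7*7=-49, -7*-2=14, 4*-2=-8 => row sum = -43
Row 2: 9*4=36, -5*-4=20, -8*7=-56 => row sum = 0
Row 3: 2*6=12, 7*-1=-7, -2*-1=2 => row sum = 7
Total = -43 + 0 + 7 = -36

-36


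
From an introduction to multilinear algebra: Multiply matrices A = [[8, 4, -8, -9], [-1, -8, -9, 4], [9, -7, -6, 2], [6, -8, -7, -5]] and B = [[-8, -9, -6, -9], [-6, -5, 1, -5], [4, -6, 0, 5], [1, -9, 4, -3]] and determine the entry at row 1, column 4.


(AB)_{ij} = sum_k A_{ik} B_{kj}.
For i=1, j=4:
A_{11} * B_{14} = 8 * -9 = -72
A_{12} * B_{24} = 4 * -5 = -20
A_{13} * B_{34} = -8 * 5 = -40
A_{14} * B_{44} = -9 * -3 = 27
Sum = -72 + -20 + -40 + 27 = -105

-105


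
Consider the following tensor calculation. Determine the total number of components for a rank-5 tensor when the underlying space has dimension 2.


The number of components of a rank-r tensor in d dimensions is d^r.
Here d = 2 and r = 5.
2^5 = 32

32


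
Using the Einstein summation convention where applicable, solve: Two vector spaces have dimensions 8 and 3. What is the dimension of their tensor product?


The dimension of a tensor product is the product of dimensions.
dim(V) = 8, dim(W) = 3
dim(V (x) W) = 8 * 3 = 24

24


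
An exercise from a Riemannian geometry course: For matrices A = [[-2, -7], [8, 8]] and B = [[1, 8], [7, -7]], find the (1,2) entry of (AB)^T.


(AB)^T_{ij} = (AB)_{ji} = sum_k A_{jk} B_{ki}.
For i=1, j=2 we need (AB)_{21}:
A_{21} * B_{11} = 8 * 1 = 8
A_{22} * B_{21} = 8 * 7 = 56
Sum = 8 + 56 = 64

64


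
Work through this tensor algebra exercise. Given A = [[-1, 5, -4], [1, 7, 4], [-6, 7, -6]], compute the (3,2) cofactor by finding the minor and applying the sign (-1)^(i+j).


To find cofactor C_{32}, delete row 3 and column 2.
The resulting 2x2 submatrix is: [[-1, -4], [1, 4]]
Minor M_{32} = -1*4 - -4*1
  = -4 - -4 = 0
Sign = (-1)^(3+2) = (-1)^5 = -1
Cofactor C_{32} = -1 * 0 = 0

0


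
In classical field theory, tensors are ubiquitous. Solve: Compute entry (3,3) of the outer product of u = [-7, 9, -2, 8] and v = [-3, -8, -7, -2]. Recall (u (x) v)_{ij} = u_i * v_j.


The outer product entry T_{ij} = u_i * v_j.
We need i=3, j=3.
u_3 = -2, v_3 = -7
T_{3,3} = -2 * -7 = 14

14


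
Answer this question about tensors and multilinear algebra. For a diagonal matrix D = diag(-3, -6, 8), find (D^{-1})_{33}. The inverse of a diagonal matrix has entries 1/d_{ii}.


For a diagonal matrix, the inverse has entries (D^{-1})_{ii} = 1/d_{ii}.
The diagonal entries are: d_{11} = -3, d_{22} = -6, d_{33} = 8
We need (D^{-1})_{33} = 1/d_{33} = 1/8 = 1/8

1/8


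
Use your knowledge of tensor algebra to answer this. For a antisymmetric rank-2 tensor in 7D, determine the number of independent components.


A antisymmetric rank-2 tensor in d dimensions has d(d-1)/2 independent components.
d = 7
d(d-1)/2 = 7 * 6 / 2 = 42 / 2 = 21

21


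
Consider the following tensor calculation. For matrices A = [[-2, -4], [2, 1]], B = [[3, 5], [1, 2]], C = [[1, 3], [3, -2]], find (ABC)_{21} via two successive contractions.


(ABC)_{21} = sum_m (AB)_{2m} C_{m1}. First compute row 2 of AB.
(AB)_{21} = 2*3 + 1*1 = 7
(AB)_{22} = 2*5 + 1*2 = 12
Now contract with column 1 of C:
(AB)_{21} * C_{11} = 7 * 1 = 7
(AB)_{22} * C_{21} = 12 * 3 = 36
(ABC)_{21} = 7 + 36 = 43

43


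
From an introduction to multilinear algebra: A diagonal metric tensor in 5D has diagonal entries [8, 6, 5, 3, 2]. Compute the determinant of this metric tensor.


For a diagonal metric, the determinant is the product of diagonal entries.
Diagonal entries: 8, 6, 5, 3, 2
det(g) = 8 * 6 * 5 * 3 * 2 = 1440

1440


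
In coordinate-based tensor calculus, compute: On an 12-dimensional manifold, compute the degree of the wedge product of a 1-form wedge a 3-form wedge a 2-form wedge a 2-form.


The degree of a wedge product is the sum of the degrees of the individual forms.
Degrees: 1, 3, 2, 2
Total degree = 1 + 3 + 2 + 2 = 8

8


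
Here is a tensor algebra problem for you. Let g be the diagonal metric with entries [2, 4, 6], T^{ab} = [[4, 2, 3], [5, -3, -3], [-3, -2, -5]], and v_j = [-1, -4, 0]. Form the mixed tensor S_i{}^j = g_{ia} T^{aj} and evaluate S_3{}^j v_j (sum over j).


Step 1: lower the first index. For a diagonal metric, g_{ia} T^{aj} = g_{ii} T^{ij} (no sum on i).
g_{33} = 6
S_3{}^1 = 6 * T^{31} = 6 * -3 = -18
S_3{}^2 = 6 * T^{32} = 6 * -2 = -12
S_3{}^3 = 6 * T^{33} = 6 * -5 = -30
Step 2: contract S_3{}^j with v_j.
S_3{}^1 * v_1 = -18 * -1 = 18
S_3{}^2 * v_2 = -12 * -4 = 48
S_3{}^3 * v_3 = -30 * 0 = 0
Result = 18 + 48 + 0 = 66

66


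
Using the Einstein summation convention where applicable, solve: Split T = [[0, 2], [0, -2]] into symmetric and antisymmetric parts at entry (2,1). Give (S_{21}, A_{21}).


T_{21} = 0
T_{12} = 2
S_{21} = (0 + 2)/2 = 2/2 = 1
A_{21} = (0 - 2)/2 = -2/2 = -1
Check: S + A = 1 + -1 = 0 = T_{21}.

(1, -1)


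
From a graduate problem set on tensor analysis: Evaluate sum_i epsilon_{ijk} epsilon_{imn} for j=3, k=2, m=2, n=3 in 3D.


Using the identity: epsilon_{ijk} epsilon_{imn} = delta_{jm} delta_{kn} - delta_{jn} delta_{km}.
delta_{32} = 0
delta_{23} = 0
delta_{33} = 1
delta_{22} = 1
Result = 0 * 0 - 1 * 1 = 0 - 1 = -1

-1


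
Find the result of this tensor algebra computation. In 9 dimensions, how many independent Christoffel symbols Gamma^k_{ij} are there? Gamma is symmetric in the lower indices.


Christoffel symbols Gamma^k_{ij} are symmetric in i,j, so there are d * d(d+1)/2 independent symbols.
d = 9
d(d+1)/2 = 9 * 10 / 2 = 45
Total = 9 * 45 = 405

405


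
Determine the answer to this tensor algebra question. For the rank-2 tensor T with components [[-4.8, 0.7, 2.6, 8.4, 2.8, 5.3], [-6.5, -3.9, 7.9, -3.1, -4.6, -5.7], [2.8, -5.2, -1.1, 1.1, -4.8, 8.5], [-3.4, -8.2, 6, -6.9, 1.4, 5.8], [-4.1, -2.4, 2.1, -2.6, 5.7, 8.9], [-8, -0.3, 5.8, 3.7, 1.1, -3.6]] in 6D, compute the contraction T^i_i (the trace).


The contraction (trace) of a rank-2 tensor is the sum of its diagonal elements.
Diagonal entries: A[1,1] = -4.8, A[2,2] = -3.9, A[3,3] = -1.1, A[4,4] = -6.9, A[5,5] = 5.7, A[6,6] = -3.6
Tr(A) = -4.8 + -3.9 + -1.1 + -6.9 + 5.7 + -3.6 = -14.6

-14.6


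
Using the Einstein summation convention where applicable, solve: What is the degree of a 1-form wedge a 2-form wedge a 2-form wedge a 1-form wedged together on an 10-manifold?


The degree of a wedge product is the sum of the degrees of the individual forms.
Degrees: 1, 2, 2, 1
Total degree = 1 + 2 + 2 + 1 = 6

6


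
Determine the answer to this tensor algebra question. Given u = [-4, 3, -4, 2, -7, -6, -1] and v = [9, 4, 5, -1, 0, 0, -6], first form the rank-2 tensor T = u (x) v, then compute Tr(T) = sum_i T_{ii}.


The outer product gives T_{ij} = u_i v_j.
The trace (contraction) is Tr(T) = sum_i T_{ii} = sum_i u_i v_i.
Diagonal entries:
T_{11} = u_1 * v_1 = -4 * 9 = -36
T_{22} = u_2 * v_2 = 3 * 4 = 12
T_{33} = u_3 * v_3 = -4 * 5 = -20
T_{44} = u_4 * v_4 = 2 * -1 = -2
T_{55} = u_5 * v_5 = -7 * 0 = 0
T_{66} = u_6 * v_6 = -6 * 0 = 0
T_{77} = u_7 * v_7 = -1 * -6 = 6
Tr(T) = -36 + 12 + -20 + -2 + 0 + 0 + 6 = -40

-40


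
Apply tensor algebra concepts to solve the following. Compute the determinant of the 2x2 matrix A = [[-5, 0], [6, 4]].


For a 2x2 matrix [[a, b], [c, d]], det = a*d - b*c.
a = -5, b = 0, c = 6, d = 4
a*d = -5 * 4 = -20
b*c = 0 * 6 = 0
det = -20 - 0 = -20

-20


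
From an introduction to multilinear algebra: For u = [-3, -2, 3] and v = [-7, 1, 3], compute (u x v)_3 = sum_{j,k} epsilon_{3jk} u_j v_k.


(u x v)_3 = sum_{j,k} epsilon_{3jk} u_j v_k. Only permutations of (1,2,3) contribute; the two non-zero terms are:
eps_{312} u_1 v_2 = 1 * -3 * 1 = -3
eps_{321} u_2 v_1 = -1 * -2 * -7 = -14
(u x v)_3 = -17

-17


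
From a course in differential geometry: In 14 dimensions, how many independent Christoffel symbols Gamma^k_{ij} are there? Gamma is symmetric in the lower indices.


Christoffel symbols Gamma^k_{ij} are symmetric in i,j, so there are d * d(d+1)/2 independent symbols.
d = 14
d(d+1)/2 = 14 * 15 / 2 = 105
Total = 14 * 105 = 1470

1470


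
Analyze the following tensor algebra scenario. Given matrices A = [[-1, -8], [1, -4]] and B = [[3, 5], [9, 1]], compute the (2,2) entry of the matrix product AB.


(AB)_{ij} = sum_k A_{ik} B_{kj}.
For i=2, j=2:
A_{21} * B_{12} = 1 * 5 = 5
A_{22} * B_{22} = -4 * 1 = -4
Sum = 5 + -4 = 1

1


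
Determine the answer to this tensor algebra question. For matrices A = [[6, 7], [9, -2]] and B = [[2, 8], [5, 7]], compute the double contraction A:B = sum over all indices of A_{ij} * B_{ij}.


A:B = sum over all i,j of A_{ij} * B_{ij}.
Row 1: 6*2=12, 7*8=56 => row sum = 68
Row 2: 9*5=45, -2*7=-14 => row sum = 31
Total = 68 + 31 = 99

99


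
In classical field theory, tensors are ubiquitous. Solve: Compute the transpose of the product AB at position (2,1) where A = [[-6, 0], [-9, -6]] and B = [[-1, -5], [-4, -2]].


(AB)^T_{ij} = (AB)_{ji} = sum_k A_{jk} B_{ki}.
For i=2, j=1 we need (AB)_{12}:
A_{11} * B_{12} = -6 * -5 = 30
A_{12} * B_{22} = 0 * -2 = 0
Sum = 30 + 0 = 30

30


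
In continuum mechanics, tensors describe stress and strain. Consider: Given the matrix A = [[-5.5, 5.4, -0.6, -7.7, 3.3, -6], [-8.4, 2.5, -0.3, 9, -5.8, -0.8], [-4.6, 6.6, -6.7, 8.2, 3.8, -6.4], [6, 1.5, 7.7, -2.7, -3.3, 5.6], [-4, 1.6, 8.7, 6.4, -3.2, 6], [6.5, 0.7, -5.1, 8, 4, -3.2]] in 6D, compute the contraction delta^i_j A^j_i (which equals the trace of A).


The contraction (trace) of a rank-2 tensor is the sum of its diagonal elements.
Diagonal entries: A[1,1] = -5.5, A[2,2] = 2.5, A[3,3] = -6.7, A[4,4] = -2.7, A[5,5] = -3.2, A[6,6] = -3.2
Tr(A) = -5.5 + 2.5 + -6.7 + -2.7 + -3.2 + -3.2 = -18.8

-18.8


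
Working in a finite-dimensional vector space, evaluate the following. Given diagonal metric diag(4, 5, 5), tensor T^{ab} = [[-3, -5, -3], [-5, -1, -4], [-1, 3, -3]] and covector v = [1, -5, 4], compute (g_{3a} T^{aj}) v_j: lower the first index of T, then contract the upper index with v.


Step 1: lower the first index. For a diagonal metric, g_{ia} T^{aj} = g_{ii} T^{ij} (no sum on i).
g_{33} = 5
S_3{}^1 = 5 * T^{31} = 5 * -1 = -5
S_3{}^2 = 5 * T^{32} = 5 * 3 = 15
S_3{}^3 = 5 * T^{33} = 5 * -3 = -15
Step 2: contract S_3{}^j with v_j.
S_3{}^1 * v_1 = -5 * 1 = -5
S_3{}^2 * v_2 = 15 * -5 = -75
S_3{}^3 * v_3 = -15 * 4 = -60
Result = -5 + -75 + -60 = -140

-140


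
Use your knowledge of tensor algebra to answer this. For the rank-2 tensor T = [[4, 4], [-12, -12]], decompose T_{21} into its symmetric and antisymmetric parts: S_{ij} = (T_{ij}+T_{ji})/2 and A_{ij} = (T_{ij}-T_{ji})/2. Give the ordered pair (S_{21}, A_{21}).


T_{21} = -12
T_{12} = 4
S_{21} = (-12 + 4)/2 = -8/2 = -4
A_{21} = (-12 - 4)/2 = -16/2 = -8
Check: S + A = -4 + -8 = -12 = T_{21}.

(-4, -8)


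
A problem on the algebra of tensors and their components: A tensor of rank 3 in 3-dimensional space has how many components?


The number of components of a rank-r tensor in d dimensions is d^r.
Here d = 3 and r = 3.
3^3 = 27

27


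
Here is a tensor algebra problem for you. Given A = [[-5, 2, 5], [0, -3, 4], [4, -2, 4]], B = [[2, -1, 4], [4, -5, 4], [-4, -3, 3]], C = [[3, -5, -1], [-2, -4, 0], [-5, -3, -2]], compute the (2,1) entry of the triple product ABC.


(ABC)_{21} = sum_m (AB)_{2m} C_{m1}. First compute row 2 of AB.
(AB)_{21} = 0*2 + -3*4 + 4*-4 = -28
(AB)_{22} = 0*-1 + -3*-5 + 4*-3 = 3
(AB)_{23} = 0*4 + -3*4 + 4*3 = 0
Now contract with column 1 of C:
(AB)_{21} * C_{11} = -28 * 3 = -84
(AB)_{22} * C_{21} = 3 * -2 = -6
(AB)_{23} * C_{31} = 0 * -5 = 0
(ABC)_{21} = -84 + -6 + 0 = -90

-90


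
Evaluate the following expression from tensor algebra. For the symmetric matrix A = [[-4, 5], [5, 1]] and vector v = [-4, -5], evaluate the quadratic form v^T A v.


First compute Av:
(Av)_1 = -4*-4 + 5*-5 = -9
(Av)_2 = 5*-4 + 1*-5 = -25
Av = [-9, -25]
Then v^T (Av) = -4*-9 + -5*-25
= 36 + 125 = 161

161


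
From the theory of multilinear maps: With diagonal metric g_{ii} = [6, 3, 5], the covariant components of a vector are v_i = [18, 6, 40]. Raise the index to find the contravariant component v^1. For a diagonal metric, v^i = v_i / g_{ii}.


To raise an index with a diagonal metric: v^i = v_i / g_{ii}.
For index 1: v_1 = 18, g_{11} = 6
v^1 = 18 / 6 = 3

3


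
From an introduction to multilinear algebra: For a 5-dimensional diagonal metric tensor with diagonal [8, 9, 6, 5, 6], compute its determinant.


For a diagonal metric, the determinant is the product of diagonal entries.
Diagonal entries: 8, 9, 6, 5, 6
det(g) = 8 * 9 * 6 * 5 * 6 = 12960

12960


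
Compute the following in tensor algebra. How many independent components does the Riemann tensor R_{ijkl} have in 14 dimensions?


The Riemann tensor in d dimensions has d^2(d^2 - 1)/12 independent components.
d = 14, so d^2 = 196
d^2 - 1 = 195
d^2(d^2 - 1) = 196 * 195 = 38220
Divide by 12: 38220 / 12 = 3185

3185


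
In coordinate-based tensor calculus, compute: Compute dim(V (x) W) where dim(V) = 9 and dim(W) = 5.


The dimension of a tensor product is the product of dimensions.
dim(V) = 9, dim(W) = 5
dim(V (x) W) = 9 * 5 = 45

45


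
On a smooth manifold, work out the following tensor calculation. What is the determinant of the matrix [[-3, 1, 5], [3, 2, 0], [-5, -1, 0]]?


Expanding along the first row, det(A) = a11*M_11 - a12*M_12 + a13*M_13, where M_1j is the (1,j) minor.
Minor M_11 = 2*0 - 0*-1 = 0
Minor M_12 = 3*0 - 0*-5 = 0
Minor M_13 = 3*-1 - 2*-5 = 7
det = -3*(0) - 1*(0) + 5*(7)
    = 0 - 0 + 35
    = 35

35


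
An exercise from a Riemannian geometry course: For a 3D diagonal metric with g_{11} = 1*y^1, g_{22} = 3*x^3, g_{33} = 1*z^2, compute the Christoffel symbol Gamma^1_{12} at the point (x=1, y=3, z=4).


For a diagonal metric, Gamma^k_{ij} = (1/2) g^{kk} (dg_{ik}/dx_j + dg_{jk}/dx_i - dg_{ij}/dx_k).
The metric is diagonal, so g_{ab} = 0 for a != b.
At the given point: g_{11} = 3, g_{22} = 3, g_{33} = 16
g^{11} = 1/3
dg_{11}/dx_2 = dg_{11}/dx_2 = 1
dg_{21}/dx_1 = 0 (off-diagonal)
dg_{12}/dx_1 = 0 (off-diagonal)
Numerator = 1 + 0 - 0 = 1
Gamma^1_{12} = 1 / (2 * 3) = 1/6

1/6


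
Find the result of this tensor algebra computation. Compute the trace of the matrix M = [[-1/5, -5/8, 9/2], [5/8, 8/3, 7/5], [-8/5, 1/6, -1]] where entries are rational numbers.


The trace is the sum of diagonal entries.
Diagonal: M[1,1] = -1/5, M[2,2] = 8/3, M[3,3] = -1
Tr(M) = -1/5 + 8/3 + -1
Computing step by step:
After adding M[1,1]: -1/5
After adding M[2,2]: 37/15
After adding M[3,3]: 22/15
Tr(M) = 22/15

22/15


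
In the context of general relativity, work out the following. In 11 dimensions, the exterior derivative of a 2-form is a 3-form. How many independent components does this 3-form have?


The exterior derivative of a p-form is a (p+1)-form.
Its number of independent components is C(n, p+1).
n = 11, p+1 = 3
C(11, 3) = 165

165


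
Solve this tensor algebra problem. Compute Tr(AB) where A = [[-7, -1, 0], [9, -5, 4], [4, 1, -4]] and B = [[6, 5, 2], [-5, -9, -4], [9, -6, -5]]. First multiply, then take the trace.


Tr(AB) = sum_i (AB)_{ii} where (AB)_{ii} = sum_k A_{ik} B_{ki}.
(AB)_{11} = -7*6 + -1*-5 + 0*9 = -37
(AB)_{22} = 9*5 + -5*-9 + 4*-6 = 66
(AB)_{33} = 4*2 + 1*-4 + -4*-5 = 24
Tr(AB) = -37 + 66 + 24 = 53

53


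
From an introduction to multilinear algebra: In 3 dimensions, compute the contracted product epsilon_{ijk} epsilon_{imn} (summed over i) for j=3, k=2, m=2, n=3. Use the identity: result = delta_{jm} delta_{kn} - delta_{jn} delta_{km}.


Using the identity: epsilon_{ijk} epsilon_{imn} = delta_{jm} delta_{kn} - delta_{jn} delta_{km}.
delta_{32} = 0
delta_{23} = 0
delta_{33} = 1
delta_{22} = 1
Result = 0 * 0 - 1 * 1 = 0 - 1 = -1

-1


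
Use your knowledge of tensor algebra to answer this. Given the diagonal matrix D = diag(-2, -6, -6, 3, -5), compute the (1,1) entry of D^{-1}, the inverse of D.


For a diagonal matrix, the inverse has entries (D^{-1})_{ii} = 1/d_{ii}.
The diagonal entries are: d_{11} = -2, d_{22} = -6, d_{33} = -6, d_{44} = 3, d_{55} = -5
We need (D^{-1})_{11} = 1/d_{11} = 1/-2 = -1/2

-1/2


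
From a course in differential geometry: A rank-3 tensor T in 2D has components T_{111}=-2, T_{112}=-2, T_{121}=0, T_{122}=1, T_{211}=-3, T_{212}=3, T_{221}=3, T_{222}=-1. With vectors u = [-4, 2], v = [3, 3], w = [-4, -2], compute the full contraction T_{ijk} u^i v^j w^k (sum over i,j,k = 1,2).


S = sum over i,j,k of T_{ijk} u_i v_j w_k. Expanding all 8 terms:
T_{111}*u_1*v_1*w_1 = -2*-4*3*-4 = -96  (running total: -96)
T_{112}*u_1*v_1*w_2 = -2*-4*3*-2 = -48  (running total: -144)
T_{121}*u_1*v_2*w_1 = 0*-4*3*-4 = 0  (running total: -144)
T_{122}*u_1*v_2*w_2 = 1*-4*3*-2 = 24  (running total: -120)
T_{211}*u_2*v_1*w_1 = -3*2*3*-4 = 72  (running total: -48)
T_{212}*u_2*v_1*w_2 = 3*2*3*-2 = -36  (running total: -84)
T_{221}*u_2*v_2*w_1 = 3*2*3*-4 = -72  (running total: -156)
T_{222}*u_2*v_2*w_2 = -1*2*3*-2 = 12  (running total: -144)
S = -144

-144


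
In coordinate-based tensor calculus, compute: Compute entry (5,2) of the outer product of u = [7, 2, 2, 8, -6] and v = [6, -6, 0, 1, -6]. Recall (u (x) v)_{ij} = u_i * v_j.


The outer product entry T_{ij} = u_i * v_j.
We need i=5, j=2.
u_5 = -6, v_2 = -6
T_{5,2} = -6 * -6 = 36

36


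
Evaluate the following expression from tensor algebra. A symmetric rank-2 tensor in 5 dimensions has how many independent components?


A symmetric rank-2 tensor in d dimensions has d(d+1)/2 independent components.
d = 5
d(d+1)/2 = 5 * 6 / 2 = 30 / 2 = 15

15


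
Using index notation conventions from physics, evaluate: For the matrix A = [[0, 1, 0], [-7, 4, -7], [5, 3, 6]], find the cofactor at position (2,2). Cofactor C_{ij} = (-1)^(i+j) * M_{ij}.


To find cofactor C_{22}, delete row 2 and column 2.
The resulting 2x2 submatrix is: [[0, 0], [5, 6]]
Minor M_{22} = 0*6 - 0*5
  = 0 - 0 = 0
Sign = (-1)^(2+2) = (-1)^4 = 1
Cofactor C_{22} = 1 * 0 = 0

0


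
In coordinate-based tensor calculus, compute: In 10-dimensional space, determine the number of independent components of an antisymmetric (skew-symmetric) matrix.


An antisymmetric rank-2 tensor satisfies A_{ij} = -A_{ji}, so diagonal entries are zero.
The independent components are the upper-triangular entries: C(n, 2) = n(n-1)/2.
n = 10
C(10, 2) = 10 * 9 / 2 = 90 / 2 = 45

45


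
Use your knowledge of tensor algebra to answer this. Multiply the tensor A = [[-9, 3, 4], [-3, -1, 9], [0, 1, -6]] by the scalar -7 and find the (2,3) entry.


Scalar multiplication: (cA)_{ij} = c * A_{ij}.
c = -7
A_{23} = 9
(cA)_{23} = -7 * 9 = -63

-63


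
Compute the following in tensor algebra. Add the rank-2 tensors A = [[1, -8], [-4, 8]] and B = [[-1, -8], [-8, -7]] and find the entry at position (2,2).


Tensor addition is component-wise: (A + B)_{ij} = A_{ij} + B_{ij}.
A_{22} = 8
B_{22} = -7
(A + B)_{22} = 8 + -7 = 1

1


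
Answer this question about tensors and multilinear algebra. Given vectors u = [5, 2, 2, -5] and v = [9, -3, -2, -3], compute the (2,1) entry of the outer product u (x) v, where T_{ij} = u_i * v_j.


The outer product entry T_{ij} = u_i * v_j.
We need i=2, j=1.
u_2 = 2, v_1 = 9
T_{2,1} = 2 * 9 = 18

18


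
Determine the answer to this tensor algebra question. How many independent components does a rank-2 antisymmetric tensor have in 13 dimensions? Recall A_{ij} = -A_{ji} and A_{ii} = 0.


An antisymmetric rank-2 tensor satisfies A_{ij} = -A_{ji}, so diagonal entries are zero.
The independent components are the upper-triangular entries: C(n, 2) = n(n-1)/2.
n = 13
C(13, 2) = 13 * 12 / 2 = 156 / 2 = 78

78


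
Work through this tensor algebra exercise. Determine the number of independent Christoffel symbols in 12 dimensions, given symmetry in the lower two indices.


Christoffel symbols Gamma^k_{ij} are symmetric in i,j, so there are d * d(d+1)/2 independent symbols.
d = 12
d(d+1)/2 = 12 * 13 / 2 = 78
Total = 12 * 78 = 936

936


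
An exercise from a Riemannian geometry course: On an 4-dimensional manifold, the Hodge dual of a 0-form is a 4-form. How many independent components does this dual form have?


The Hodge dual of a p-form on an n-dimensional manifold is an (n-p)-form.
n = 4, p = 0, so dual degree = 4 - 0 = 4
The number of components is C(n, n-p) = C(4, 4) = 1

1


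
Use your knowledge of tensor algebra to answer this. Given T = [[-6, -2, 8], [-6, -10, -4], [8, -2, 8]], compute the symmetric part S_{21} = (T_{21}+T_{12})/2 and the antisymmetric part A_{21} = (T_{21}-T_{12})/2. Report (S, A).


T_{21} = -6
T_{12} = -2
S_{21} = (-6 + -2)/2 = -8/2 = -4
A_{21} = (-6 - -2)/2 = -4/2 = -2
Check: S + A = -4 + -2 = -6 = T_{21}.

(-4, -2)


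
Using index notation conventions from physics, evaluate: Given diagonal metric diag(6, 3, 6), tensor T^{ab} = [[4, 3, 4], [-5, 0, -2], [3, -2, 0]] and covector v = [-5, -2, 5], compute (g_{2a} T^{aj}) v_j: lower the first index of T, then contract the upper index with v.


Step 1: lower the first index. For a diagonal metric, g_{ia} T^{aj} = g_{ii} T^{ij} (no sum on i).
g_{22} = 3
S_2{}^1 = 3 * T^{21} = 3 * -5 = -15
S_2{}^2 = 3 * T^{22} = 3 * 0 = 0
S_2{}^3 = 3 * T^{23} = 3 * -2 = -6
Step 2: contract S_2{}^j with v_j.
S_2{}^1 * v_1 = -15 * -5 = 75
S_2{}^2 * v_2 = 0 * -2 = 0
S_2{}^3 * v_3 = -6 * 5 = -30
Result = 75 + 0 + -30 = 45

45


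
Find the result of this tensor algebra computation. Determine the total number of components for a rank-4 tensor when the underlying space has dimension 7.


The number of components of a rank-r tensor in d dimensions is d^r.
Here d = 7 and r = 4.
7^4 = 2401

2401


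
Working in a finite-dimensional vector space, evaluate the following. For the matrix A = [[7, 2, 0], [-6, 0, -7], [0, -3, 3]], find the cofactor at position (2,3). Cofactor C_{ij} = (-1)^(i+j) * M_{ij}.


To find cofactor C_{23}, delete row 2 and column 3.
The resulting 2x2 submatrix is: [[7, 2], [0, -3]]
Minor M_{23} = 7*-3 - 2*0
  = -21 - 0 = -21
Sign = (-1)^(2+3) = (-1)^5 = -1
Cofactor C_{23} = -1 * -21 = 21

21


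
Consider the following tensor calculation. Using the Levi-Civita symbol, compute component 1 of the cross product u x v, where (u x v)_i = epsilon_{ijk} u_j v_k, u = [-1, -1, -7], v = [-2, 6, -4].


(u x v)_1 = sum_{j,k} epsilon_{1jk} u_j v_k. Only permutations of (1,2,3) contribute; the two non-zero terms are:
eps_{123} u_2 v_3 = 1 * -1 * -4 = 4
eps_{132} u_3 v_2 = -1 * -7 * 6 = 42
(u x v)_1 = 46

46


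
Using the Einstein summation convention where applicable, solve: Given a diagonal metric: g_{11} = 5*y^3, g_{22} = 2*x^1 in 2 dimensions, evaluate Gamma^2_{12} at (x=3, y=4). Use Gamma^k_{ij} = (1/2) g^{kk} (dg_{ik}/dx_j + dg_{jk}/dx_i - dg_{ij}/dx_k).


For a diagonal metric, Gamma^k_{ij} = (1/2) g^{kk} (dg_{ik}/dx_j + dg_{jk}/dx_i - dg_{ij}/dx_k).
The metric is diagonal, so g_{ab} = 0 for a != b.
At the given point: g_{11} = 320, g_{22} = 6
g^{22} = 1/6
dg_{12}/dx_2 = 0 (off-diagonal)
dg_{22}/dx_1 = dg_{22}/dx_1 = 2
dg_{12}/dx_2 = 0 (off-diagonal)
Numerator = 0 + 2 - 0 = 2
Gamma^2_{12} = 2 / (2 * 6) = 1/6

1/6


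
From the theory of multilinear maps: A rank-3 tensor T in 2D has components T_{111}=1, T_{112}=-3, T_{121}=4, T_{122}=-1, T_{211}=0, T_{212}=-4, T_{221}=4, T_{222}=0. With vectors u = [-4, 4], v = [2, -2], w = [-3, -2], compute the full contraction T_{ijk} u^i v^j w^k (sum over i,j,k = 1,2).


S = sum over i,j,k of T_{ijk} u_i v_j w_k. Expanding all 8 terms:
T_{111}*u_1*v_1*w_1 = 1*-4*2*-3 = 24  (running total: 24)
T_{112}*u_1*v_1*w_2 = -3*-4*2*-2 = -48  (running total: -24)
T_{121}*u_1*v_2*w_1 = 4*-4*-2*-3 = -96  (running total: -120)
T_{122}*u_1*v_2*w_2 = -1*-4*-2*-2 = 16  (running total: -104)
T_{211}*u_2*v_1*w_1 = 0*4*2*-3 = 0  (running total: -104)
T_{212}*u_2*v_1*w_2 = -4*4*2*-2 = 64  (running total: -40)
T_{221}*u_2*v_2*w_1 = 4*4*-2*-3 = 96  (running total: 56)
T_{222}*u_2*v_2*w_2 = 0*4*-2*-2 = 0  (running total: 56)
S = 56

56


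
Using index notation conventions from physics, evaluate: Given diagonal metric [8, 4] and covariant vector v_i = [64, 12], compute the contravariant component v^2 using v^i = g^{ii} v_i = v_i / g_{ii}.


To raise an index with a diagonal metric: v^i = v_i / g_{ii}.
For index 2: v_2 = 12, g_{22} = 4
v^2 = 12 / 4 = 3

3


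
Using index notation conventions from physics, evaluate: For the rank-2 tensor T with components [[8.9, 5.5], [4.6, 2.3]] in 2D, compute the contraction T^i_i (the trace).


The contraction (trace) of a rank-2 tensor is the sum of its diagonal elements.
Diagonal entries: A[1,1] = 8.9, A[2,2] = 2.3
Tr(A) = 8.9 + 2.3 = 11.2

11.2


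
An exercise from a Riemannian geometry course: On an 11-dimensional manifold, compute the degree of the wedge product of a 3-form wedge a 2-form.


The degree of a wedge product is the sum of the degrees of the individual forms.
Degrees: 3, 2
Total degree = 3 + 2 = 5

5


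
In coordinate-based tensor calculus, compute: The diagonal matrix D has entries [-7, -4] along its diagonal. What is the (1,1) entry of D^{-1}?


For a diagonal matrix, the inverse has entries (D^{-1})_{ii} = 1/d_{ii}.
The diagonal entries are: d_{11} = -7, d_{22} = -4
We need (D^{-1})_{11} = 1/d_{11} = 1/-7 = -1/7

-1/7


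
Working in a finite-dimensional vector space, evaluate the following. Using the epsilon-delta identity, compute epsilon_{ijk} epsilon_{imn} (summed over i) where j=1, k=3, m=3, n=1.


Using the identity: epsilon_{ijk} epsilon_{imn} = delta_{jm} delta_{kn} - delta_{jn} delta_{km}.
delta_{13} = 0
delta_{31} = 0
delta_{11} = 1
delta_{33} = 1
Result = 0 * 0 - 1 * 1 = 0 - 1 = -1

-1


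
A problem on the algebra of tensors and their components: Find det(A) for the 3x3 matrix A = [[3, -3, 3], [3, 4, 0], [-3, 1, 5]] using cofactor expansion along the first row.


Expanding along the first row, det(A) = a11*M_11 - a12*M_12 + a13*M_13, where M_1j is the (1,j) minor.
Minor M_11 = 4*5 - 0*1 = 20
Minor M_12 = 3*5 - 0*-3 = 15
Minor M_13 = 3*1 - 4*-3 = 15
det = 3*(20) - -3*(15) + 3*(15)
    = 60 - -45 + 45
    = 150

150


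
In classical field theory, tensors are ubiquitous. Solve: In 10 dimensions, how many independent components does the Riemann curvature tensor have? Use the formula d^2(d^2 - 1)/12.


The Riemann tensor in d dimensions has d^2(d^2 - 1)/12 independent components.
d = 10, so d^2 = 100
d^2 - 1 = 99
d^2(d^2 - 1) = 100 * 99 = 9900
Divide by 12: 9900 / 12 = 825

825


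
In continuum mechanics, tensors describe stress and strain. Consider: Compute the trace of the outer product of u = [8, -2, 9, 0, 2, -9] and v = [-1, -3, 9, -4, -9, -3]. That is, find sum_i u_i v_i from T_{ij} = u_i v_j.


The outer product gives T_{ij} = u_i v_j.
The trace (contraction) is Tr(T) = sum_i T_{ii} = sum_i u_i v_i.
Diagonal entries:
T_{11} = u_1 * v_1 = 8 * -1 = -8
T_{22} = u_2 * v_2 = -2 * -3 = 6
T_{33} = u_3 * v_3 = 9 * 9 = 81
T_{44} = u_4 * v_4 = 0 * -4 = 0
T_{55} = u_5 * v_5 = 2 * -9 = -18
T_{66} = u_6 * v_6 = -9 * -3 = 27
Tr(T) = -8 + 6 + 81 + 0 + -18 + 27 = 88

88


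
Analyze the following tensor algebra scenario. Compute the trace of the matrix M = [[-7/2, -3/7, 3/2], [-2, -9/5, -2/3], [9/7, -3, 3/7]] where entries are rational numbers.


The trace is the sum of diagonal entries.
Diagonal: M[1,1] = -7/2, M[2,2] = -9/5, M[3,3] = 3/7
Tr(M) = -7/2 + -9/5 + 3/7
Computing step by step:
After adding M[1,1]: -7/2
After adding M[2,2]: -53/10
After adding M[3,3]: -341/70
Tr(M) = -341/70

-341/70


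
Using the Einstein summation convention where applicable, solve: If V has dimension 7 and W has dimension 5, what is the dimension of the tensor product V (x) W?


The dimension of a tensor product is the product of dimensions.
dim(V) = 7, dim(W) = 5
dim(V (x) W) = 7 * 5 = 35

35


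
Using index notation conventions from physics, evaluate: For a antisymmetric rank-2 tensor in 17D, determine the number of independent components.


A antisymmetric rank-2 tensor in d dimensions has d(d-1)/2 independent components.
d = 17
d(d-1)/2 = 17 * 16 / 2 = 272 / 2 = 136

136


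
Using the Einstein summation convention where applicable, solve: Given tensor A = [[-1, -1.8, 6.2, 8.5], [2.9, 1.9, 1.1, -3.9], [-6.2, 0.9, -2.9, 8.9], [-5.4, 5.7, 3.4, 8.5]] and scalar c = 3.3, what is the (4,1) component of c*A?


Scalar multiplication: (cA)_{ij} = c * A_{ij}.
c = 3.3
A_{41} = -5.4
(cA)_{41} = 3.3 * -5.4 = -17.82

-17.82


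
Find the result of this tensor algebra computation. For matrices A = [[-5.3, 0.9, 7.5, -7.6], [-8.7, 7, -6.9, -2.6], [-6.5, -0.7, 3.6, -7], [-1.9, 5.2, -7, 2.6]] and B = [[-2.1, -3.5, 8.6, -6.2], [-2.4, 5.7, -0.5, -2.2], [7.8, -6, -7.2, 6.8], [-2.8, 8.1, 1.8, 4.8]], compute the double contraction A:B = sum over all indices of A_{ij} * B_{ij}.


A:B = sum over all i,j of A_{ij} * B_{ij}.
Row 1: -5.3*-2.1=11.13, 0.9*-3.5=-3.15, 7.5*8.6=64.5, -7.6*-6.2=47.12 => row sum = 119.6
Row 2: -8.7*-2.4=20.88, 7*5.7=39.9, -6.9*-0.5=3.45, -2.6*-2.2=5.72 => row sum = 69.95
Row 3: -6.5*7.8=-50.7, -0.7*-6=4.2, 3.6*-7.2=-25.92, -7*6.8=-47.6 => row sum = -120.02
Row 4: -1.9*-2.8=5.32, 5.2*8.1=42.12, -7*1.8=-12.6, 2.6*4.8=12.48 => row sum = 47.32
Total = 119.6 + 69.95 + -120.02 + 47.32 = 116.85

116.85


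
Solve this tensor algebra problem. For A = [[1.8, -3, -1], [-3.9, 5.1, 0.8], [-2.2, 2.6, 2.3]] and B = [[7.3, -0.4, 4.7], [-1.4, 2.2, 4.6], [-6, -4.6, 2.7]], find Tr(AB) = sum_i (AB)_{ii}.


Tr(AB) = sum_i (AB)_{ii} where (AB)_{ii} = sum_k A_{ik} B_{ki}.
(AB)_{11} = 1.8*7.3 + -3*-1.4 + -1*-6 = 23.34
(AB)_{22} = -3.9*-0.4 + 5.1*2.2 + 0.8*-4.6 = 9.1
(AB)_{33} = -2.2*4.7 + 2.6*4.6 + 2.3*2.7 = 7.83
Tr(AB) = 23.34 + 9.1 + 7.83 = 40.27

40.27


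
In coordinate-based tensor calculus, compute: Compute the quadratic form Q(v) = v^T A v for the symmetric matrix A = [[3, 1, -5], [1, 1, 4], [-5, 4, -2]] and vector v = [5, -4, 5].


First compute Av:
(Av)_1 = 3*5 + 1*-4 + -5*5 = -14
(Av)_2 = 1*5 + 1*-4 + 4*5 = 21
(Av)_3 = -5*5 + 4*-4 + -2*5 = -51
Av = [-14, 21, -51]
Then v^T (Av) = 5*-14 + -4*21 + 5*-51
= -70 + -84 + -255 = -409

-409


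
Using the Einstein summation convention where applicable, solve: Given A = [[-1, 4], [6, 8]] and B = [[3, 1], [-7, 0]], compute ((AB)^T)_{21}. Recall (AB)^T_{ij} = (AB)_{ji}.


(AB)^T_{ij} = (AB)_{ji} = sum_k A_{jk} B_{ki}.
For i=2, j=1 we need (AB)_{12}:
A_{11} * B_{12} = -1 * 1 = -1
A_{12} * B_{22} = 4 * 0 = 0
Sum = -1 + 0 = -1

-1


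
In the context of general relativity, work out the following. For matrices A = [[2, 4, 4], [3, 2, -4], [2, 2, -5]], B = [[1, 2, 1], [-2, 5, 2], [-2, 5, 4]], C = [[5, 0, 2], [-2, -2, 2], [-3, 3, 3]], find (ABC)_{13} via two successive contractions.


(ABC)_{13} = sum_m (AB)_{1m} C_{m3}. First compute row 1 of AB.
(AB)_{11} = 2*1 + 4*-2 + 4*-2 = -14
(AB)_{12} = 2*2 + 4*5 + 4*5 = 44
(AB)_{13} = 2*1 + 4*2 + 4*4 = 26
Now contract with column 3 of C:
(AB)_{11} * C_{13} = -14 * 2 = -28
(AB)_{12} * C_{23} = 44 * 2 = 88
(AB)_{13} * C_{33} = 26 * 3 = 78
(ABC)_{13} = -28 + 88 + 78 = 138

138


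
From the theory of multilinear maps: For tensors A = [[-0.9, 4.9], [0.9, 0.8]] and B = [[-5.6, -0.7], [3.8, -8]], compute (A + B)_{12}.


Tensor addition is component-wise: (A + B)_{ij} = A_{ij} + B_{ij}.
A_{12} = 4.9
B_{12} = -0.7
(A + B)_{12} = 4.9 + -0.7 = 4.2

4.2


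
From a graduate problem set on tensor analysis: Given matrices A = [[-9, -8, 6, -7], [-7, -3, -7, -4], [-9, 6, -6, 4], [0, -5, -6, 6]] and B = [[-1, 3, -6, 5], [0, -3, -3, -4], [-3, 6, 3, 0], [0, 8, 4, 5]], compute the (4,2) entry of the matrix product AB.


(AB)_{ij} = sum_k A_{ik} B_{kj}.
For i=4, j=2:
A_{41} * B_{12} = 0 * 3 = 0
A_{42} * B_{22} = -5 * -3 = 15
A_{43} * B_{32} = -6 * 6 = -36
A_{44} * B_{42} = 6 * 8 = 48
Sum = 0 + 15 + -36 + 48 = 27

27


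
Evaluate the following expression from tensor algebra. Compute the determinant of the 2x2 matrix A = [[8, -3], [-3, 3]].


For a 2x2 matrix [[a, b], [c, d]], det = a*d - b*c.
a = 8, b = -3, c = -3, d = 3
a*d = 8 * 3 = 24
b*c = -3 * -3 = 9
det = 24 - 9 = 15

15


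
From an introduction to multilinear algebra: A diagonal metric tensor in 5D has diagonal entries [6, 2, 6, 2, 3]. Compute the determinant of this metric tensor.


For a diagonal metric, the determinant is the product of diagonal entries.
Diagonal entries: 6, 2, 6, 2, 3
det(g) = 6 * 2 * 6 * 2 * 3 = 432

432


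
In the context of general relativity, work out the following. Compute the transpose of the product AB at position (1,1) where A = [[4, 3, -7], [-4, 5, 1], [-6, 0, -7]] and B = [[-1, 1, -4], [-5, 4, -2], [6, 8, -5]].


(AB)^T_{ij} = (AB)_{ji} = sum_k A_{jk} B_{ki}.
For i=1, j=1 we need (AB)_{11}:
A_{11} * B_{11} = 4 * -1 = -4
A_{12} * B_{21} = 3 * -5 = -15
A_{13} * B_{31} = -7 * 6 = -42
Sum = -4 + -15 + -42 = -61

-61


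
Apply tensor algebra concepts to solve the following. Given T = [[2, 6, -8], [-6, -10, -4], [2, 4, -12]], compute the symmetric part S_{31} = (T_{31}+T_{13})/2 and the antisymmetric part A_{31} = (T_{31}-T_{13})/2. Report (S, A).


T_{31} = 2
T_{13} = -8
S_{31} = (2 + -8)/2 = -6/2 = -3
A_{31} = (2 - -8)/2 = 10/2 = 5
Check: S + A = -3 + 5 = 2 = T_{31}.

(-3, 5)


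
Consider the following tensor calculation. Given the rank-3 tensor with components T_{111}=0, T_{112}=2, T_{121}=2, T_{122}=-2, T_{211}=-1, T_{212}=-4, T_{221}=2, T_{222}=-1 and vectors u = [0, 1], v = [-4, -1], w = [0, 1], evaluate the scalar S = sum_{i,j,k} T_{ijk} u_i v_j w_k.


S = sum over i,j,k of T_{ijk} u_i v_j w_k. Expanding all 8 terms:
T_{111}*u_1*v_1*w_1 = 0*0*-4*0 = 0  (running total: 0)
T_{112}*u_1*v_1*w_2 = 2*0*-4*1 = 0  (running total: 0)
T_{121}*u_1*v_2*w_1 = 2*0*-1*0 = 0  (running total: 0)
T_{122}*u_1*v_2*w_2 = -2*0*-1*1 = 0  (running total: 0)
T_{211}*u_2*v_1*w_1 = -1*1*-4*0 = 0  (running total: 0)
T_{212}*u_2*v_1*w_2 = -4*1*-4*1 = 16  (running total: 16)
T_{221}*u_2*v_2*w_1 = 2*1*-1*0 = 0  (running total: 16)
T_{222}*u_2*v_2*w_2 = -1*1*-1*1 = 1  (running total: 17)
S = 17

17


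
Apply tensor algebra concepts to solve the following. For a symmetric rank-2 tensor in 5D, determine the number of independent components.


A symmetric rank-2 tensor in d dimensions has d(d+1)/2 independent components.
d = 5
d(d+1)/2 = 5 * 6 / 2 = 30 / 2 = 15

15


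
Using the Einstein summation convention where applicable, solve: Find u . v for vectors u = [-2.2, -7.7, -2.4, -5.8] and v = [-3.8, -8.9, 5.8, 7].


The inner product u . v = sum of u_i * v_i.
Term-by-term: -2.2 * -3.8, -7.7 * -8.9, -2.4 * 5.8, -5.8 * 7
Products: 8.36, 68.53, -13.92, -40.6
Sum = 8.36 + 68.53 + -13.92 + -40.6 = 22.37

22.37


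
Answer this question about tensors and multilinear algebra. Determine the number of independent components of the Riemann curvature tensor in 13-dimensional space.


The Riemann tensor in d dimensions has d^2(d^2 - 1)/12 independent components.
d = 13, so d^2 = 169
d^2 - 1 = 168
d^2(d^2 - 1) = 169 * 168 = 28392
Divide by 12: 28392 / 12 = 2366

2366


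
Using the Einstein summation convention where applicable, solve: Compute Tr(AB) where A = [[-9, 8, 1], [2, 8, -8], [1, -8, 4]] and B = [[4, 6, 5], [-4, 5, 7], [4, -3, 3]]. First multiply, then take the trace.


Tr(AB) = sum_i (AB)_{ii} where (AB)_{ii} = sum_k A_{ik} B_{ki}.
(AB)_{11} = -9*4 + 8*-4 + 1*4 = -64
(AB)_{22} = 2*6 + 8*5 + -8*-3 = 76
(AB)_{33} = 1*5 + -8*7 + 4*3 = -39
Tr(AB) = -64 + 76 + -39 = -27

-27


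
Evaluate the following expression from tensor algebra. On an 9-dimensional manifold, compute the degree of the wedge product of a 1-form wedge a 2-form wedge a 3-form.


The degree of a wedge product is the sum of the degrees of the individual forms.
Degrees: 1, 2, 3
Total degree = 1 + 2 + 3 = 6

6


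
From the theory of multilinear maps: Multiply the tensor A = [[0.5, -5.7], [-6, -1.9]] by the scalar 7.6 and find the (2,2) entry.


Scalar multiplication: (cA)_{ij} = c * A_{ij}.
c = 7.6
A_{22} = -1.9
(cA)_{22} = 7.6 * -1.9 = -14.44

-14.44


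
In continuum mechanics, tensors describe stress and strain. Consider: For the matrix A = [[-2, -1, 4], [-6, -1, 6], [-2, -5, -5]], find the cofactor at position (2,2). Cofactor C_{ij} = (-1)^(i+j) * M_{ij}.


To find cofactor C_{22}, delete row 2 and column 2.
The resulting 2x2 submatrix is: [[-2, 4], [-2, -5]]
Minor M_{22} = -2*-5 - 4*-2
  = 10 - -8 = 18
Sign = (-1)^(2+2) = (-1)^4 = 1
Cofactor C_{22} = 1 * 18 = 18

18


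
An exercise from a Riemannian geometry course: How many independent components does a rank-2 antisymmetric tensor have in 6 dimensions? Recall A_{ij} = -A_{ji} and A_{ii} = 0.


An antisymmetric rank-2 tensor satisfies A_{ij} = -A_{ji}, so diagonal entries are zero.
The independent components are the upper-triangular entries: C(n, 2) = n(n-1)/2.
n = 6
C(6, 2) = 6 * 5 / 2 = 30 / 2 = 15

15


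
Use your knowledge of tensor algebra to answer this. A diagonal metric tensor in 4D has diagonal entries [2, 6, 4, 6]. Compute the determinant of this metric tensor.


For a diagonal metric, the determinant is the product of diagonal entries.
Diagonal entries: 2, 6, 4, 6
det(g) = 2 * 6 * 4 * 6 = 288

288


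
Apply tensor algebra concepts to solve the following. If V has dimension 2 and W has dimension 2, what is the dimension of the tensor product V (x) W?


The dimension of a tensor product is the product of dimensions.
dim(V) = 2, dim(W) = 2
dim(V (x) W) = 2 * 2 = 4

4


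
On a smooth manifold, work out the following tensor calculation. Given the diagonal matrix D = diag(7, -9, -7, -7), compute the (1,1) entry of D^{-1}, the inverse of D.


For a diagonal matrix, the inverse has entries (D^{-1})_{ii} = 1/d_{ii}.
The diagonal entries are: d_{11} = 7, d_{22} = -9, d_{33} = -7, d_{44} = -7
We need (D^{-1})_{11} = 1/d_{11} = 1/7 = 1/7

1/7


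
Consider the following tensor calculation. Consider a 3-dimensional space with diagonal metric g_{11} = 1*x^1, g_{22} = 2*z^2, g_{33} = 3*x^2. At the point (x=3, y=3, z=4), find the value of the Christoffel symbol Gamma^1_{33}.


For a diagonal metric, Gamma^k_{ij} = (1/2) g^{kk} (dg_{ik}/dx_j + dg_{jk}/dx_i - dg_{ij}/dx_k).
The metric is diagonal, so g_{ab} = 0 for a != b.
At the given point: g_{11} = 3, g_{22} = 32, g_{33} = 27
g^{11} = 1/3
dg_{31}/dx_3 = 0 (off-diagonal)
dg_{31}/dx_3 = 0 (off-diagonal)
dg_{33}/dx_1 = dg_{33}/dx_1 = 18
Numerator = 0 + 0 - 18 = -18
Gamma^1_{33} = -18 / (2 * 3) = -3

-3


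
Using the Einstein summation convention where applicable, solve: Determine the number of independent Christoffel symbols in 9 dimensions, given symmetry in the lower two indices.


Christoffel symbols Gamma^k_{ij} are symmetric in i,j, so there are d * d(d+1)/2 independent symbols.
d = 9
d(d+1)/2 = 9 * 10 / 2 = 45
Total = 9 * 45 = 405

405


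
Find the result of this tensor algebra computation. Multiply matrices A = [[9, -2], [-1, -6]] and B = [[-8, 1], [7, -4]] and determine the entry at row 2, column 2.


(AB)_{ij} = sum_k A_{ik} B_{kj}.
For i=2, j=2:
A_{21} * B_{12} = -1 * 1 = -1
A_{22} * B_{22} = -6 * -4 = 24
Sum = -1 + 24 = 23

23


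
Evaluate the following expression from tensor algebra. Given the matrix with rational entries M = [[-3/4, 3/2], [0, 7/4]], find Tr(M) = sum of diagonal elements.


The trace is the sum of diagonal entries.
Diagonal: M[1,1] = -3/4, M[2,2] = 7/4
Tr(M) = -3/4 + 7/4
Computing step by step:
After adding M[1,1]: -3/4
After adding M[2,2]: 1
Tr(M) = 1

1


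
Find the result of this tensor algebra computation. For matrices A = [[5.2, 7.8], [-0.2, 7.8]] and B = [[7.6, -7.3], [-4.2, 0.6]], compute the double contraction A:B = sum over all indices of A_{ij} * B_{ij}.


A:B = sum over all i,j of A_{ij} * B_{ij}.
Row 1: 5.2*7.6=39.52, 7.8*-7.3=-56.94 => row sum = -17.42
Row 2: -0.2*-4.2=0.84, 7.8*0.6=4.68 => row sum = 5.52
Total = -17.42 + 5.52 = -11.9

-11.9


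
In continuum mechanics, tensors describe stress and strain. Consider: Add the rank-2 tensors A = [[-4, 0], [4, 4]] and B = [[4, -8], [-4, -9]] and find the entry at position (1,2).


Tensor addition is component-wise: (A + B)_{ij} = A_{ij} + B_{ij}.
A_{12} = 0
B_{12} = -8
(A + B)_{12} = 0 + -8 = -8

-8
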